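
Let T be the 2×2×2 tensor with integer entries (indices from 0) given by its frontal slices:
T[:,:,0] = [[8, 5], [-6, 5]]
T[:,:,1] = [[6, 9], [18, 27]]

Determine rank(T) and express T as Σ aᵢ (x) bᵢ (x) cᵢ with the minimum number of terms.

Lower bound: the mode-1 unfolding of T (rows indexed by i, columns by (j,k) = (0,0), (0,1), (1,0), (1,1)) is [[8, 6, 5, 9], [-6, 18, 5, 27]].
There the 2×2 minor on rows i ∈ {0, 1}, columns (j,k) ∈ {(0,0), (0,1)} is det [[8, 6], [-6, 18]] = 180 ≠ 0, so this unfolding has rank ≥ 2; CP rank is at least every unfolding rank, so rank(T) ≥ 2. (Flattening ranks never certify an upper bound on CP rank; for that we must actually write T with 2 rank-1 terms.)
Upper bound — finding two terms. Write S_k = T[:,:,k] for the frontal slices: S₀ = [[8, 5], [-6, 5]], S₁ = [[6, 9], [18, 27]].
If T = a₁ (x) b₁ (x) c₁ + a₂ (x) b₂ (x) c₂ then each S_k = c₁[k]·a₁b₁ᵀ + c₂[k]·a₂b₂ᵀ. S₀ and S₁ are linearly independent, so a₁b₁ᵀ and a₂b₂ᵀ must span the same plane of matrices: they are the rank-1 matrices of the form x·S₀ + y·S₁.
det(x·S₀ + y·S₁) is 70·x² + 210·xy = 70·(x + 3·y)(x), vanishing at (x:y) = (3:-1) and (0:1).
M₁ = 3·S₀ − S₁ = [[18, 6], [-36, -12]] = 6·(1, -2)(3, 1)ᵀ and M₂ = S₁ = [[6, 9], [18, 27]] = 3·(1, 3)(2, 3)ᵀ, so take a₁ = (1, -2), b₁ = (3, 1), a₂ = (1, 3), b₂ = (2, 3).
Each slice is an integer combination of E₁ = a₁b₁ᵀ and E₂ = a₂b₂ᵀ: S₀ = 2·E₁ + E₂, S₁ = 3·E₂; reading off coefficients, c₁ = (2, 0) and c₂ = (1, 3).
Hence T = (1, -2) (x) (3, 1) (x) (2, 0) + (1, 3) (x) (2, 3) (x) (1, 3), so rank(T) ≤ 2.
These bounds meet, so rank(T) = 2.
Check entry T[1,0,1] = 18: (-2)·(3)·(0) + (3)·(2)·(3) = 18.

rank(T) = 2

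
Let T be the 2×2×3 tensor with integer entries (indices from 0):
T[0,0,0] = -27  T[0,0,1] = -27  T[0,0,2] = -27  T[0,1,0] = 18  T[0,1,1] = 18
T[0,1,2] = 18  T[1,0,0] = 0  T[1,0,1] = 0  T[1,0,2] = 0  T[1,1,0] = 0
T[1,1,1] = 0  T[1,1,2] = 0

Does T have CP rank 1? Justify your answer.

Yes

If T = a ⊗ b ⊗ c then every fibre of T is a multiple of the corresponding factor, so read the factors off the fibres through the nonzero entry T[0,0,0] = -27.
The mode-1 fibre T[:,0,0] = [-27, 0] gives a = [1, 0] (primitive direction); the mode-2 fibre T[0,:,0] = [-27, 18] gives b = [3, -2]; then c[k] = T[0,0,k] / (a[0]·b[0]) = [-27, -27, -27] / 3 = [-9, -9, -9].
Expanding [1, 0] ⊗ [3, -2] ⊗ [-9, -9, -9] reproduces all 12 entries of T, so T = [1, 0] ⊗ [3, -2] ⊗ [-9, -9, -9] and rank(T) ≤ 1.
Equivalently every frontal slice T[:,:,k] is c[k] times the rank-1 matrix [1, 0] ⊗ [3, -2]. So T has rank 1 (it is nonzero).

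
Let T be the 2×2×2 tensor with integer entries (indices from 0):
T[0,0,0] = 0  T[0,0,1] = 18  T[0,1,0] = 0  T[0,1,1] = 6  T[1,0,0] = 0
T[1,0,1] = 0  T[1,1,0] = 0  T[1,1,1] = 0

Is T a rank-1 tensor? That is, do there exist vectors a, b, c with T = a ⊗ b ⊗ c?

If T = a ⊗ b ⊗ c then every fibre of T is a multiple of the corresponding factor, so read the factors off the fibres through the nonzero entry T[0,0,1] = 18.
The mode-1 fibre T[:,0,1] = [18, 0] gives a = [1, 0] (primitive direction); the mode-2 fibre T[0,:,1] = [18, 6] gives b = [3, 1]; then c[k] = T[0,0,k] / (a[0]·b[0]) = [0, 18] / 3 = [0, 6].
Expanding [1, 0] ⊗ [3, 1] ⊗ [0, 6] reproduces all 8 entries of T, so T = [1, 0] ⊗ [3, 1] ⊗ [0, 6] and rank(T) ≤ 1.
Equivalently every frontal slice T[:,:,k] is c[k] times the rank-1 matrix [1, 0] ⊗ [3, 1]. So T has rank 1 (it is nonzero).

Yes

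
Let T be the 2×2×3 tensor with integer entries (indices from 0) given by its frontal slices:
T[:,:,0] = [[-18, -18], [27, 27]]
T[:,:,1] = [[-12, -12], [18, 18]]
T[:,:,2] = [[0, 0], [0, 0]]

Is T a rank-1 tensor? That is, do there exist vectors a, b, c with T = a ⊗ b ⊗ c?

If T = a ⊗ b ⊗ c then every fibre of T is a multiple of the corresponding factor, so read the factors off the fibres through the nonzero entry T[0,0,0] = -18.
The mode-1 fibre T[:,0,0] = [-18, 27] gives a = [2, -3] (primitive direction); the mode-2 fibre T[0,:,0] = [-18, -18] gives b = [1, 1]; then c[k] = T[0,0,k] / (a[0]·b[0]) = [-18, -12, 0] / 2 = [-9, -6, 0].
Expanding [2, -3] ⊗ [1, 1] ⊗ [-9, -6, 0] reproduces all 12 entries of T, so T = [2, -3] ⊗ [1, 1] ⊗ [-9, -6, 0] and rank(T) ≤ 1.
Equivalently every frontal slice T[:,:,k] is c[k] times the rank-1 matrix [2, -3] ⊗ [1, 1]. So T has rank 1 (it is nonzero).

Yes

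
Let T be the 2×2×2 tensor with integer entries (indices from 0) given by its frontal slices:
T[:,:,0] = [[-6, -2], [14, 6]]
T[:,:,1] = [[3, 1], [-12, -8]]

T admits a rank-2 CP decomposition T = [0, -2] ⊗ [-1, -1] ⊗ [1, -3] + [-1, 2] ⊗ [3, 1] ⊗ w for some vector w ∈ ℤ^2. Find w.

w = [2, -1]

Subtract the known terms from T to get the rank-1 residual R = [-1, 2] ⊗ [3, 1] ⊗ w, so R[i,j,k] = a[i]·b[j]·w[k]. Pick indices with nonzero a[0]·b[0] = (-1)·(3) = -3. Only the fibre through (0,0,·) is needed: R[0,0,:] = T[0,0,:] − Σₗ aₗ[0]bₗ[0]cₗ = [-6, 3] − (0)·(-1)·[1, -3] = [-6, 3]. Then w[k] = R[0,0,k] / -3 for each k, giving w = [-6, 3] / -3 = [2, -1].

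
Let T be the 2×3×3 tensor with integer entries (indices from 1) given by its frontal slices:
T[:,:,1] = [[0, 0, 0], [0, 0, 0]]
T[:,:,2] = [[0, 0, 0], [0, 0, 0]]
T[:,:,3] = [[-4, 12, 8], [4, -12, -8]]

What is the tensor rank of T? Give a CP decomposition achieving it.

rank(T) = 1

Lower bound: T ≠ 0 (e.g. T[1,1,3] = -4), so rank(T) ≥ 1.
Upper bound: the mode-1 fibre T[:,1,3] = [-4, 4] gives a = [1, -1] (primitive direction); the mode-2 fibre T[1,:,3] = [-4, 12, 8] gives b = [1, -3, -2]; then c[k] = T[1,1,k] / (a[1]·b[1]) = [0, 0, -4] / 1 = [0, 0, -4].
Expanding [1, -1] ⊗ [1, -3, -2] ⊗ [0, 0, -4] reproduces all 18 entries of T, so T = [1, -1] ⊗ [1, -3, -2] ⊗ [0, 0, -4] and rank(T) ≤ 1.
These bounds meet, so rank(T) = 1.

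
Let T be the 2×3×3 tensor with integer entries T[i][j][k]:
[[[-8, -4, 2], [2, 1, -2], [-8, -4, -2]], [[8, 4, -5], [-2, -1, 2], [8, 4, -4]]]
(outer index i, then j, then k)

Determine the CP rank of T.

3

Lower bound: the mode-2 unfolding of T (rows indexed by j, columns by (i,k) = (0,0), (0,1), (0,2), (1,0), (1,1), (1,2)) is [[-8, -4, 2, 8, 4, -5], [2, 1, -2, -2, -1, 2], [-8, -4, -2, 8, 4, -4]].
There the 3×3 minor on rows j ∈ {0, 1, 2}, columns (i,k) ∈ {(0,0), (0,2), (1,2)} is det [[-8, 2, -5], [2, -2, 2], [-8, -2, -4]] = -12 ≠ 0, so this unfolding has rank ≥ 3; CP rank is at least every unfolding rank, so rank(T) ≥ 3. (Unfolding ranks only ever bound the CP rank from below — rank(T) can be strictly larger than all of them — so the matching upper bound has to come from an explicit 3-term decomposition.)
Upper bound: T is a sum of 3 rank-1 terms, T = [1, -1] (x) [0, 1, 2] (x) [-2, -1, 0] + [1, -1] (x) [2, -1, 1] (x) [-4, -2, 2] + [2, 1] (x) [1, 0, 2] (x) [0, 0, -1] (written with every a and b primitive with positive leading entry and the scale carried by c; CP decompositions are not unique, and this one is verified by expanding entrywise), so rank(T) ≤ 3.
These bounds meet, so rank(T) = 3.
Check entry T[0,2,1] = -4: (1)·(2)·(-1) + (1)·(1)·(-2) + (2)·(2)·(0) = -4.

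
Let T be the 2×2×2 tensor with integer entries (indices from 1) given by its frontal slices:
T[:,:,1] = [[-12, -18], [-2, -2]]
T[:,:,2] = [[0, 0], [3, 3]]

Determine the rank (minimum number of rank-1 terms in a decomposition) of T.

Lower bound: the mode-3 unfolding of T (rows indexed by k, columns by (i,j) = (1,1), (1,2), (2,1), (2,2)) is [[-12, -18, -2, -2], [0, 0, 3, 3]].
There the 2×2 minor on rows k ∈ {1, 2}, columns (i,j) ∈ {(1,1), (2,1)} is det [[-12, -2], [0, 3]] = -36 ≠ 0, so this unfolding has rank ≥ 2; CP rank is at least every unfolding rank, so rank(T) ≥ 2. (Flattening ranks never certify an upper bound on CP rank; for that we must actually write T with 2 rank-1 terms.)
Upper bound — finding two terms. Write S_k = T[:,:,k] for the frontal slices: S₁ = [[-12, -18], [-2, -2]], S₂ = [[0, 0], [3, 3]].
If T = a₁ (x) b₁ (x) c₁ + a₂ (x) b₂ (x) c₂ then each S_k = c₁[k]·a₁b₁ᵀ + c₂[k]·a₂b₂ᵀ. S₁ and S₂ are linearly independent, so a₁b₁ᵀ and a₂b₂ᵀ must span the same plane of matrices: they are the rank-1 matrices of the form x·S₁ + y·S₂.
det(x·S₁ + y·S₂) is −12·x² + 18·xy = (-6)·(2·x − 3·y)(x), vanishing at (x:y) = (3:2) and (0:1).
M₁ = 3·S₁ + 2·S₂ = [[-36, -54], [0, 0]] = (-18)·[1, 0][2, 3]ᵀ and M₂ = S₂ = [[0, 0], [3, 3]] = 3·[0, 1][1, 1]ᵀ, so take a₁ = [1, 0], b₁ = [2, 3], a₂ = [0, 1], b₂ = [1, 1].
Each slice is an integer combination of E₁ = a₁b₁ᵀ and E₂ = a₂b₂ᵀ: S₁ = −6·E₁ − 2·E₂, S₂ = 3·E₂; reading off coefficients, c₁ = [-6, 0] and c₂ = [-2, 3].
Hence T = [1, 0] (x) [2, 3] (x) [-6, 0] + [0, 1] (x) [1, 1] (x) [-2, 3], so rank(T) ≤ 2.
These bounds meet, so rank(T) = 2.

2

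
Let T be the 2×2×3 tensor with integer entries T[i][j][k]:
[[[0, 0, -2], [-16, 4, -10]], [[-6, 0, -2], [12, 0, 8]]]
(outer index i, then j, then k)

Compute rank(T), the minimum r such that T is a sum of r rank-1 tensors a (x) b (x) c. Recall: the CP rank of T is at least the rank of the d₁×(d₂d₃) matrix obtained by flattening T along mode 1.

3

Lower bound: in the mode-3 unfolding of T (rows indexed by k, columns by (i,j)) the 3×3 minor on rows k ∈ {0, 1, 2}, columns (i,j) ∈ {(0,0), (0,1), (1,0)} is det [[0, -16, -6], [0, 4, 0], [-2, -10, -2]] = -48 ≠ 0, so that unfolding has rank ≥ 3 and hence rank(T) ≥ 3 (CP rank is at least every unfolding rank, though it can be larger).
Upper bound: T is a sum of 3 rank-1 terms, T = [1, -2] (x) [1, -1] (x) [4, 0, 2] + [1, 0] (x) [0, 1] (x) [-4, 4, 0] + [2, -1] (x) [1, 2] (x) [-2, 0, -2] (one valid choice — decompositions are not unique — normalised so each a, b is primitive with positive first nonzero entry; check it by expanding all entries), so rank(T) ≤ 3.
These bounds meet, so rank(T) = 3.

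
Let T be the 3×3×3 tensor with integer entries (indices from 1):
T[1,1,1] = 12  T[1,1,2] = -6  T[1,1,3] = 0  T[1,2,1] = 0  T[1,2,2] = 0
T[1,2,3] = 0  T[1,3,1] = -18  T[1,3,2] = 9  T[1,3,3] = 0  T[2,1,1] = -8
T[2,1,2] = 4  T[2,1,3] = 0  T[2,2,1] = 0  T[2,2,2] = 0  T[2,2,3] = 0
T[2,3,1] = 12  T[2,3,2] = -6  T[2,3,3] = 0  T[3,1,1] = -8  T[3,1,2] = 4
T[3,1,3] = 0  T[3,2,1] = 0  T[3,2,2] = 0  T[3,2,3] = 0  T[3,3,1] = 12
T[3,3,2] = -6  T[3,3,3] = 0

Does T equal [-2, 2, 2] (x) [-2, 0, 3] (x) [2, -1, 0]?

No

Reconstruct entry (1,1,1) from the claimed factors: Σₗ aₗ[1]bₗ[1]cₗ[1] = (-2)·(-2)·(2) = 8, but T[1,1,1] = 12. The claim is false.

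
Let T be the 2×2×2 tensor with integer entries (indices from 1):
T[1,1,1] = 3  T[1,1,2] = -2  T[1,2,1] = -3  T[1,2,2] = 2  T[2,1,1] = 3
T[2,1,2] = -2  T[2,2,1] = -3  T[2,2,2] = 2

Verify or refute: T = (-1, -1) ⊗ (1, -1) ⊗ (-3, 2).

Yes

Reconstruct entrywise from the claimed factors. For example, T[1,2,1] = -3 and Σₗ aₗ[1]bₗ[2]cₗ[1] = (-1)·(-1)·(-3) = -3; checking all 8 entries, every one matches. The claim holds.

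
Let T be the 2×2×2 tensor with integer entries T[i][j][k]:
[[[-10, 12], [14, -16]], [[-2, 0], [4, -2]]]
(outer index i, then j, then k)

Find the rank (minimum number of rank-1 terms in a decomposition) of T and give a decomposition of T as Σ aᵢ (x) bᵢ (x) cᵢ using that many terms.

Lower bound: the mode-2 unfolding of T (rows indexed by j, columns by (i,k) = (0,0), (0,1), (1,0), (1,1)) is [[-10, 12, -2, 0], [14, -16, 4, -2]].
There the 2×2 minor on rows j ∈ {0, 1}, columns (i,k) ∈ {(0,0), (0,1)} is det [[-10, 12], [14, -16]] = -8 ≠ 0, so this unfolding has rank ≥ 2; CP rank is at least every unfolding rank, so rank(T) ≥ 2. (Unfolding ranks only ever bound the CP rank from below — rank(T) can be strictly larger than all of them — so the matching upper bound has to come from an explicit 2-term decomposition.)
Upper bound — finding two terms. Write S_k = T[:,:,k] for the frontal slices: S₀ = [[-10, 14], [-2, 4]], S₁ = [[12, -16], [0, -2]].
If T = a₁ (x) b₁ (x) c₁ + a₂ (x) b₂ (x) c₂ then each S_k = c₁[k]·a₁b₁ᵀ + c₂[k]·a₂b₂ᵀ. S₀ and S₁ are linearly independent, so a₁b₁ᵀ and a₂b₂ᵀ must span the same plane of matrices: they are the rank-1 matrices of the form x·S₀ + y·S₁.
det(x·S₀ + y·S₁) is −12·x² + 36·xy − 24·y² = (-12)·(x − 2·y)(x − y), vanishing at (x:y) = (2:1) and (1:1).
M₁ = 2·S₀ + S₁ = [[-8, 12], [-4, 6]] = (-2)·[2, 1][2, -3]ᵀ and M₂ = S₀ + S₁ = [[2, -2], [-2, 2]] = 2·[1, -1][1, -1]ᵀ, so take a₁ = [2, 1], b₁ = [2, -3], a₂ = [1, -1], b₂ = [1, -1].
Each slice is an integer combination of E₁ = a₁b₁ᵀ and E₂ = a₂b₂ᵀ: S₀ = −2·E₁ − 2·E₂, S₁ = 2·E₁ + 4·E₂; reading off coefficients, c₁ = [-2, 2] and c₂ = [-2, 4].
Hence T = [2, 1] (x) [2, -3] (x) [-2, 2] + [1, -1] (x) [1, -1] (x) [-2, 4], so rank(T) ≤ 2.
These bounds meet, so rank(T) = 2.

rank(T) = 2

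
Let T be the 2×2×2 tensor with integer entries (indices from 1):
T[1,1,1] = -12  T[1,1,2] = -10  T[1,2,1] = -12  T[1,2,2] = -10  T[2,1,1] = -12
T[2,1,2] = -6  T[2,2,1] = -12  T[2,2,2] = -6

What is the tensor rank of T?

Lower bound: the mode-3 unfolding of T (rows indexed by k, columns by (i,j) = (1,1), (1,2), (2,1), (2,2)) is [[-12, -12, -12, -12], [-10, -10, -6, -6]].
There the 2×2 minor on rows k ∈ {1, 2}, columns (i,j) ∈ {(1,1), (2,1)} is det [[-12, -12], [-10, -6]] = -48 ≠ 0, so this unfolding has rank ≥ 2; CP rank is at least every unfolding rank, so rank(T) ≥ 2. (This is only a lower bound: in general the CP rank may exceed every unfolding rank, so we still need to exhibit 2 rank-1 terms summing to T.)
Upper bound — finding two terms. Every mode-2 slice of T is a multiple of one matrix: T[:,j,:] = b[j]·M with b = [1, 1] and M = [[-12, -10], [-12, -6]] (rows indexed by i, columns by k). So it suffices to write M as a sum of two rank-1 matrices.
Splitting M by its rows (i = 1, 2), M = [1, 0][-12, -10]ᵀ + [0, 1][-12, -6]ᵀ.
Hence T = [1, 0] (x) [1, 1] (x) [-12, -10] + [0, 1] (x) [1, 1] (x) [-12, -6], so rank(T) ≤ 2.
These bounds meet, so rank(T) = 2.

2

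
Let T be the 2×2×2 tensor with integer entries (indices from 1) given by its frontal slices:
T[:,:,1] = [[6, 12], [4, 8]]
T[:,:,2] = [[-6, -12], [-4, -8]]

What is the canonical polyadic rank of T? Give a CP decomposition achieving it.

Lower bound: T ≠ 0 (e.g. T[1,1,1] = 6), so rank(T) ≥ 1.
Upper bound: if T = a ⊗ b ⊗ c then every fibre of T is a multiple of the corresponding factor, so read the factors off the fibres through the nonzero entry T[1,1,1] = 6.
The mode-1 fibre T[:,1,1] = [6, 4] gives a = (3, 2) (primitive direction); the mode-2 fibre T[1,:,1] = [6, 12] gives b = (1, 2); then c[k] = T[1,1,k] / (a[1]·b[1]) = [6, -6] / 3 = (2, -2).
Expanding (3, 2) ⊗ (1, 2) ⊗ (2, -2) reproduces all 8 entries of T, so T = (3, 2) ⊗ (1, 2) ⊗ (2, -2) and rank(T) ≤ 1.
These bounds meet, so rank(T) = 1.

rank(T) = 1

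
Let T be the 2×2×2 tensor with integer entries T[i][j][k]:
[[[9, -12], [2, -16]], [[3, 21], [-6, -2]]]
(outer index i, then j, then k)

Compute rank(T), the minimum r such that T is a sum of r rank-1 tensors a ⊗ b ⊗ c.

Lower bound: in the mode-2 unfolding of T (rows indexed by j, columns by (i,k)) the 2×2 minor on rows j ∈ {0, 1}, columns (i,k) ∈ {(0,0), (0,1)} is det [[9, -12], [2, -16]] = -120 ≠ 0, so that unfolding has rank ≥ 2 and hence rank(T) ≥ 2 (CP rank is at least every unfolding rank, though it can be larger).
Upper bound: with S_k = T[:,:,k], the two rank-1 terms a₁b₁ᵀ, a₂b₂ᵀ are the rank-1 members of the pencil x·S₀ + y·S₁.
det(x·S₀ + y·S₁) is −60·x² + 60·xy + 360·y² = (-60)·(x − 3·y)(x + 2·y), vanishing at (x:y) = (3:1) and (2:-1).
M₁ = 3·S₀ + S₁ = [[15, -10], [30, -20]] = 5·[1, 2][3, -2]ᵀ and M₂ = 2·S₀ − S₁ = [[30, 20], [-15, -10]] = 5·[2, -1][3, 2]ᵀ, so take a₁ = [1, 2], b₁ = [3, -2], a₂ = [2, -1], b₂ = [3, 2].
Each slice is an integer combination of E₁ = a₁b₁ᵀ and E₂ = a₂b₂ᵀ: S₀ = E₁ + E₂, S₁ = 2·E₁ − 3·E₂; reading off coefficients, c₁ = [1, 2] and c₂ = [1, -3].
Hence T = [1, 2] ⊗ [3, -2] ⊗ [1, 2] + [2, -1] ⊗ [3, 2] ⊗ [1, -3], so rank(T) ≤ 2.
These bounds meet, so rank(T) = 2.

2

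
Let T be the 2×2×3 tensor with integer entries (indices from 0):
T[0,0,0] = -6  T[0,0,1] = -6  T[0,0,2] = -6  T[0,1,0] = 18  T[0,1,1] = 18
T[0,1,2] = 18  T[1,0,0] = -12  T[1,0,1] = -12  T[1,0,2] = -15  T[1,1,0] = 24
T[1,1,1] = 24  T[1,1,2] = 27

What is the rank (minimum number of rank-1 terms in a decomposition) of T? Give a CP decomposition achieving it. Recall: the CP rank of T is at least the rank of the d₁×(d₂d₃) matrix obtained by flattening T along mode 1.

rank(T) = 2

Lower bound: the mode-3 unfolding of T (rows indexed by k, columns by (i,j) = (0,0), (0,1), (1,0), (1,1)) is [[-6, 18, -12, 24], [-6, 18, -12, 24], [-6, 18, -15, 27]].
There the 2×2 minor on rows k ∈ {0, 2}, columns (i,j) ∈ {(0,0), (1,0)} is det [[-6, -12], [-6, -15]] = 18 ≠ 0, so this unfolding has rank ≥ 2; CP rank is at least every unfolding rank, so rank(T) ≥ 2. (Flattening ranks never certify an upper bound on CP rank; for that we must actually write T with 2 rank-1 terms.)
Upper bound — finding two terms. Write S_k = T[:,:,k] for the frontal slices: S₀ = [[-6, 18], [-12, 24]], S₁ = [[-6, 18], [-12, 24]], S₂ = [[-6, 18], [-15, 27]].
If T = a₁ ⊗ b₁ ⊗ c₁ + a₂ ⊗ b₂ ⊗ c₂ then each S_k = c₁[k]·a₁b₁ᵀ + c₂[k]·a₂b₂ᵀ. S₀ and S₂ are linearly independent, so a₁b₁ᵀ and a₂b₂ᵀ must span the same plane of matrices: they are the rank-1 matrices of the form x·S₀ + y·S₂.
det(x·S₀ + y·S₂) is 72·x² + 180·xy + 108·y² = 36·(2·x + 3·y)(x + y), vanishing at (x:y) = (3:-2) and (1:-1).
M₁ = 3·S₀ − 2·S₂ = [[-6, 18], [-6, 18]] = (-6)·[1, 1][1, -3]ᵀ and M₂ = S₀ − S₂ = [[0, 0], [3, -3]] = 3·[0, 1][1, -1]ᵀ, so take a₁ = [1, 1], b₁ = [1, -3], a₂ = [0, 1], b₂ = [1, -1].
Each slice is an integer combination of E₁ = a₁b₁ᵀ and E₂ = a₂b₂ᵀ: S₀ = −6·E₁ − 6·E₂, S₁ = −6·E₁ − 6·E₂, S₂ = −6·E₁ − 9·E₂; reading off coefficients, c₁ = [-6, -6, -6] and c₂ = [-6, -6, -9].
Hence T = [1, 1] ⊗ [1, -3] ⊗ [-6, -6, -6] + [0, 1] ⊗ [1, -1] ⊗ [-6, -6, -9], so rank(T) ≤ 2.
These bounds meet, so rank(T) = 2.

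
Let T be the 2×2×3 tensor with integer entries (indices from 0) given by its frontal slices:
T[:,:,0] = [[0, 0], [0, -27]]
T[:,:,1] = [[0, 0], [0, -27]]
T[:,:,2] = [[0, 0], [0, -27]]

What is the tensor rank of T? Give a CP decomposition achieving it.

rank(T) = 1

Lower bound: T ≠ 0 (e.g. T[1,1,0] = -27), so rank(T) ≥ 1.
Upper bound: if T = a ⊗ b ⊗ c then every fibre of T is a multiple of the corresponding factor, so read the factors off the fibres through the nonzero entry T[1,1,0] = -27.
The mode-1 fibre T[:,1,0] = [0, -27] gives a = [0, 1] (primitive direction); the mode-2 fibre T[1,:,0] = [0, -27] gives b = [0, 1]; then c[k] = T[1,1,k] / (a[1]·b[1]) = [-27, -27, -27] / 1 = [-27, -27, -27].
Expanding [0, 1] ⊗ [0, 1] ⊗ [-27, -27, -27] reproduces all 12 entries of T, so T = [0, 1] ⊗ [0, 1] ⊗ [-27, -27, -27] and rank(T) ≤ 1.
These bounds meet, so rank(T) = 1.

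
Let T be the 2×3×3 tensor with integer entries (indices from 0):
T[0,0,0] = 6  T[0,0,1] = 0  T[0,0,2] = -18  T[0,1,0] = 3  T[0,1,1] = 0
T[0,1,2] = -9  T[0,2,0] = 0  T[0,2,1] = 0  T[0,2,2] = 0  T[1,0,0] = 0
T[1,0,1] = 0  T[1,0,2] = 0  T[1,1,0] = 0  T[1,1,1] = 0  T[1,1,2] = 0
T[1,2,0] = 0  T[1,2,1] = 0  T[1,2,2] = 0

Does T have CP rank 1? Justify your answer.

Yes

If T = a ∘ b ∘ c then every fibre of T is a multiple of the corresponding factor, so read the factors off the fibres through the nonzero entry T[0,0,0] = 6.
The mode-1 fibre T[:,0,0] = [6, 0] gives a = [1, 0] (primitive direction); the mode-2 fibre T[0,:,0] = [6, 3, 0] gives b = [2, 1, 0]; then c[k] = T[0,0,k] / (a[0]·b[0]) = [6, 0, -18] / 2 = [3, 0, -9].
Expanding [1, 0] ∘ [2, 1, 0] ∘ [3, 0, -9] reproduces all 18 entries of T, so T = [1, 0] ∘ [2, 1, 0] ∘ [3, 0, -9] and rank(T) ≤ 1.
Equivalently every frontal slice T[:,:,k] is c[k] times the rank-1 matrix [1, 0] ∘ [2, 1, 0]. So T has rank 1 (it is nonzero).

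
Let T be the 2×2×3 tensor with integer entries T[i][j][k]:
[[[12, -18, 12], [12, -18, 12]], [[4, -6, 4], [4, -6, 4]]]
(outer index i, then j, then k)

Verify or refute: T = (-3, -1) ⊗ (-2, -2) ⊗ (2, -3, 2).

Reconstruct entrywise from the claimed factors. For example, T[0,0,1] = -18 and Σₗ aₗ[0]bₗ[0]cₗ[1] = (-3)·(-2)·(-3) = -18; checking all 12 entries, every one matches. The claim holds.

Yes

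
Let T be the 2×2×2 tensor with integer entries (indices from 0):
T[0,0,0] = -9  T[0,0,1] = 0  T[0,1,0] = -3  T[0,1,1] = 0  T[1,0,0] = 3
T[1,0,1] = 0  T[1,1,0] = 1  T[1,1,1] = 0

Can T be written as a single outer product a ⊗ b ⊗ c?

Yes

If T = a ⊗ b ⊗ c then every fibre of T is a multiple of the corresponding factor, so read the factors off the fibres through the nonzero entry T[0,0,0] = -9.
The mode-1 fibre T[:,0,0] = [-9, 3] gives a = [3, -1] (primitive direction); the mode-2 fibre T[0,:,0] = [-9, -3] gives b = [3, 1]; then c[k] = T[0,0,k] / (a[0]·b[0]) = [-9, 0] / 9 = [-1, 0].
Expanding [3, -1] ⊗ [3, 1] ⊗ [-1, 0] reproduces all 8 entries of T, so T = [3, -1] ⊗ [3, 1] ⊗ [-1, 0] and rank(T) ≤ 1.
Equivalently every frontal slice T[:,:,k] is c[k] times the rank-1 matrix [3, -1] ⊗ [3, 1]. So T has rank 1 (it is nonzero).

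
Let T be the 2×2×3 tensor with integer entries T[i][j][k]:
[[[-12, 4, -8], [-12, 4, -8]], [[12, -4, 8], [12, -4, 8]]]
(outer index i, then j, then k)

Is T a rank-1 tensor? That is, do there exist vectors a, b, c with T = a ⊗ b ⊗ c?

If T = a ⊗ b ⊗ c then every fibre of T is a multiple of the corresponding factor, so read the factors off the fibres through the nonzero entry T[0,0,0] = -12.
The mode-1 fibre T[:,0,0] = [-12, 12] gives a = (1, -1) (primitive direction); the mode-2 fibre T[0,:,0] = [-12, -12] gives b = (1, 1); then c[k] = T[0,0,k] / (a[0]·b[0]) = [-12, 4, -8] / 1 = (-12, 4, -8).
Expanding (1, -1) ⊗ (1, 1) ⊗ (-12, 4, -8) reproduces all 12 entries of T, so T = (1, -1) ⊗ (1, 1) ⊗ (-12, 4, -8) and rank(T) ≤ 1.
Equivalently every frontal slice T[:,:,k] is c[k] times the rank-1 matrix (1, -1) ⊗ (1, 1). So T has rank 1 (it is nonzero).

Yes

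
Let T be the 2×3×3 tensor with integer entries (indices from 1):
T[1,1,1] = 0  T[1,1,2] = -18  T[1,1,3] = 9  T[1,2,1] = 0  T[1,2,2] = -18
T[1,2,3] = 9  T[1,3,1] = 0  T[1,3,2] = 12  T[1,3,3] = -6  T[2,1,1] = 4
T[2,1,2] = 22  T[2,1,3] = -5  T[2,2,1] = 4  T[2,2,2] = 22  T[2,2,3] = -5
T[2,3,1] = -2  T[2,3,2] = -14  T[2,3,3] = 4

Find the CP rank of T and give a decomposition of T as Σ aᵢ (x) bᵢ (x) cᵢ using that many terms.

rank(T) = 2

Lower bound: the mode-2 unfolding of T (rows indexed by j, columns by (i,k) = (1,1), (1,2), (1,3), (2,1), (2,2), (2,3)) is [[0, -18, 9, 4, 22, -5], [0, -18, 9, 4, 22, -5], [0, 12, -6, -2, -14, 4]].
There the 2×2 minor on rows j ∈ {1, 3}, columns (i,k) ∈ {(1,2), (2,1)} is det [[-18, 4], [12, -2]] = -12 ≠ 0, so this unfolding has rank ≥ 2; CP rank is at least every unfolding rank, so rank(T) ≥ 2. (Unfolding ranks only ever bound the CP rank from below — rank(T) can be strictly larger than all of them — so the matching upper bound has to come from an explicit 2-term decomposition.)
Upper bound — finding two terms. Write S_k = T[:,:,k] for the frontal slices: S₁ = [[0, 0, 0], [4, 4, -2]], S₂ = [[-18, -18, 12], [22, 22, -14]], S₃ = [[9, 9, -6], [-5, -5, 4]].
If T = a₁ (x) b₁ (x) c₁ + a₂ (x) b₂ (x) c₂ then each S_k = c₁[k]·a₁b₁ᵀ + c₂[k]·a₂b₂ᵀ. S₁ and S₂ are linearly independent, so a₁b₁ᵀ and a₂b₂ᵀ must span the same plane of matrices: they are the rank-1 matrices of the form x·S₁ + y·S₂.
The 2×2 minor of x·S₁ + y·S₂ on rows {1,2}, columns {1,3} is −12·xy − 12·y² = (-12)·(y)(x + y), vanishing at (x:y) = (1:0) and (1:-1).
M₁ = S₁ = [[0, 0, 0], [4, 4, -2]] = 2·[0, 1][2, 2, -1]ᵀ and M₂ = S₁ − S₂ = [[18, 18, -12], [-18, -18, 12]] = 6·[1, -1][3, 3, -2]ᵀ, so take a₁ = [0, 1], b₁ = [2, 2, -1], a₂ = [1, -1], b₂ = [3, 3, -2].
Each slice is an integer combination of E₁ = a₁b₁ᵀ and E₂ = a₂b₂ᵀ: S₁ = 2·E₁, S₂ = 2·E₁ − 6·E₂, S₃ = 2·E₁ + 3·E₂; reading off coefficients, c₁ = [2, 2, 2] and c₂ = [0, -6, 3].
Hence T = [0, 1] (x) [2, 2, -1] (x) [2, 2, 2] + [1, -1] (x) [3, 3, -2] (x) [0, -6, 3], so rank(T) ≤ 2.
These bounds meet, so rank(T) = 2.
Check entry T[2,3,2] = -14: (1)·(-1)·(2) + (-1)·(-2)·(-6) = -14.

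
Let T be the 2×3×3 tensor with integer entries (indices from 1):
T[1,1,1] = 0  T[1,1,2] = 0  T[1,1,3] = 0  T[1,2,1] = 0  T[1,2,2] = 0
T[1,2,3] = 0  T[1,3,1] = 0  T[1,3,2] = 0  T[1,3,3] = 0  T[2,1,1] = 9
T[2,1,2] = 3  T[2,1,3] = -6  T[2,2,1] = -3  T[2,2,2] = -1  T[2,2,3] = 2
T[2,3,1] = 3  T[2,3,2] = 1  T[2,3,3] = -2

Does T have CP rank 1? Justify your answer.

Yes

If T = a ⊗ b ⊗ c then every fibre of T is a multiple of the corresponding factor, so read the factors off the fibres through the nonzero entry T[2,1,1] = 9.
The mode-1 fibre T[:,1,1] = [0, 9] gives a = [0, 1] (primitive direction); the mode-2 fibre T[2,:,1] = [9, -3, 3] gives b = [3, -1, 1]; then c[k] = T[2,1,k] / (a[2]·b[1]) = [9, 3, -6] / 3 = [3, 1, -2].
Expanding [0, 1] ⊗ [3, -1, 1] ⊗ [3, 1, -2] reproduces all 18 entries of T, so T = [0, 1] ⊗ [3, -1, 1] ⊗ [3, 1, -2] and rank(T) ≤ 1.
Equivalently every frontal slice T[:,:,k] is c[k] times the rank-1 matrix [0, 1] ⊗ [3, -1, 1]. So T has rank 1 (it is nonzero).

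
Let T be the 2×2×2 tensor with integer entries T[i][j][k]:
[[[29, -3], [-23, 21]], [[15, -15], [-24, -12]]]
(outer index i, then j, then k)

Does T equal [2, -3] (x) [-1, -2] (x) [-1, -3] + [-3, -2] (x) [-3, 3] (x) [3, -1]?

Yes

Reconstruct entrywise from the claimed factors. For example, T[0,0,1] = -3 and Σₗ aₗ[0]bₗ[0]cₗ[1] = (2)·(-1)·(-3) + (-3)·(-3)·(-1) = -3; checking all 8 entries, every one matches. The claim holds.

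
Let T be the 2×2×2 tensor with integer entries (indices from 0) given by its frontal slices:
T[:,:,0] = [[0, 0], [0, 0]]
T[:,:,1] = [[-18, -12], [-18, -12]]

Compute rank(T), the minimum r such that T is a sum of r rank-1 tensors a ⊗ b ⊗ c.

1

Lower bound: T ≠ 0 (e.g. T[0,0,1] = -18), so rank(T) ≥ 1.
Upper bound: if T = a ⊗ b ⊗ c then every fibre of T is a multiple of the corresponding factor, so read the factors off the fibres through the nonzero entry T[0,0,1] = -18.
The mode-1 fibre T[:,0,1] = [-18, -18] gives a = [1, 1] (primitive direction); the mode-2 fibre T[0,:,1] = [-18, -12] gives b = [3, 2]; then c[k] = T[0,0,k] / (a[0]·b[0]) = [0, -18] / 3 = [0, -6].
Expanding [1, 1] ⊗ [3, 2] ⊗ [0, -6] reproduces all 8 entries of T, so T = [1, 1] ⊗ [3, 2] ⊗ [0, -6] and rank(T) ≤ 1.
These bounds meet, so rank(T) = 1.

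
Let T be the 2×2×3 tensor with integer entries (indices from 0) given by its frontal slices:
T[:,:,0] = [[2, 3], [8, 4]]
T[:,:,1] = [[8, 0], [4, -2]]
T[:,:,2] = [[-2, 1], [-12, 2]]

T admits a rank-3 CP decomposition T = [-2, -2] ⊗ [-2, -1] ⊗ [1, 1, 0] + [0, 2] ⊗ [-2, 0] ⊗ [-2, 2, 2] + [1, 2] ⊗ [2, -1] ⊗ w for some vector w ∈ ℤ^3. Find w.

Subtract the known terms from T to get the rank-1 residual R = [1, 2] ⊗ [2, -1] ⊗ w, so R[i,j,k] = a[i]·b[j]·w[k]. Pick indices with nonzero a[0]·b[0] = (1)·(2) = 2. Only the fibre through (0,0,·) is needed: R[0,0,:] = T[0,0,:] − Σₗ aₗ[0]bₗ[0]cₗ = [2, 8, -2] − (-2)·(-2)·[1, 1, 0] − (0)·(-2)·[-2, 2, 2] = [-2, 4, -2]. Then w[k] = R[0,0,k] / 2 for each k, giving w = [-2, 4, -2] / 2 = [-1, 2, -1].

w = [-1, 2, -1]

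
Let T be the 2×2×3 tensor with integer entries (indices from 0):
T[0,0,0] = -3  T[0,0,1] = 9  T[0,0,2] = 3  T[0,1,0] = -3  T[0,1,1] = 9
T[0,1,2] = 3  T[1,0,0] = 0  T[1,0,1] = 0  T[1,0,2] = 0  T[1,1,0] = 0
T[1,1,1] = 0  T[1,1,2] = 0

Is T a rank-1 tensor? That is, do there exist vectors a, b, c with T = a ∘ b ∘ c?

Yes

The mode-1 fibre T[:,0,0] = [-3, 0] gives a = [1, 0] (primitive direction); the mode-2 fibre T[0,:,0] = [-3, -3] gives b = [1, 1]; then c[k] = T[0,0,k] / (a[0]·b[0]) = [-3, 9, 3] / 1 = [-3, 9, 3].
Expanding [1, 0] ∘ [1, 1] ∘ [-3, 9, 3] reproduces all 12 entries of T, so T = [1, 0] ∘ [1, 1] ∘ [-3, 9, 3] and rank(T) ≤ 1.
Equivalently every frontal slice T[:,:,k] is c[k] times the rank-1 matrix [1, 0] ∘ [1, 1]. So T has rank 1 (it is nonzero).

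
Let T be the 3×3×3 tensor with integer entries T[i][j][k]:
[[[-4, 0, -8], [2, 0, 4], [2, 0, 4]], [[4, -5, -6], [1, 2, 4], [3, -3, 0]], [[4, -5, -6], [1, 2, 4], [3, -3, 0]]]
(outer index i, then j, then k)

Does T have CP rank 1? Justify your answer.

The mode-3 unfolding of T (rows indexed by k, columns by (i,j) = (0,0), (0,1), (0,2), (1,0), (1,1), (1,2), (2,0), (2,1), (2,2)) is [[-4, 2, 2, 4, 1, 3, 4, 1, 3], [0, 0, 0, -5, 2, -3, -5, 2, -3], [-8, 4, 4, -6, 4, 0, -6, 4, 0]].
There the 3×3 minor on rows k ∈ {0, 1, 2}, columns (i,j) ∈ {(0,0), (1,0), (1,1)} is det [[-4, 4, 1], [0, -5, 2], [-8, -6, 4]] = -72 ≠ 0, so this unfolding has rank ≥ 3; CP rank is at least every unfolding rank, so rank(T) ≥ 3.
In particular rank(T) ≥ 3 > 1, so T is not rank-1.

No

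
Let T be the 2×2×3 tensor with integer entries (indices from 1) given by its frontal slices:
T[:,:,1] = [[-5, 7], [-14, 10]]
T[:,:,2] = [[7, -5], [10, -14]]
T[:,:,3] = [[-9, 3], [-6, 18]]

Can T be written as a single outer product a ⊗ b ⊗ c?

No

The mode-2 unfolding of T (rows indexed by j, columns by (i,k) = (1,1), (1,2), (1,3), (2,1), (2,2), (2,3)) is [[-5, 7, -9, -14, 10, -6], [7, -5, 3, 10, -14, 18]].
There the 2×2 minor on rows j ∈ {1, 2}, columns (i,k) ∈ {(1,1), (1,2)} is det [[-5, 7], [7, -5]] = -24 ≠ 0, so this unfolding has rank ≥ 2; CP rank is at least every unfolding rank, so rank(T) ≥ 2.
In particular rank(T) ≥ 2 > 1, so T is not rank-1.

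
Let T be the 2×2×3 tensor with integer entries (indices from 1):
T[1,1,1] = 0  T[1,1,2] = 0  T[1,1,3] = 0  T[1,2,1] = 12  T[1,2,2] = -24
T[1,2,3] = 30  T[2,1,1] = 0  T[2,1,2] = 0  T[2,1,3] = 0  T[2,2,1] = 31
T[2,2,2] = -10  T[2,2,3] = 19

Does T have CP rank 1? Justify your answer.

No

The mode-3 unfolding of T (rows indexed by k, columns by (i,j) = (1,1), (1,2), (2,1), (2,2)) is [[0, 12, 0, 31], [0, -24, 0, -10], [0, 30, 0, 19]].
There the 2×2 minor on rows k ∈ {1, 2}, columns (i,j) ∈ {(1,2), (2,2)} is det [[12, 31], [-24, -10]] = 624 ≠ 0, so this unfolding has rank ≥ 2; CP rank is at least every unfolding rank, so rank(T) ≥ 2.
In particular rank(T) ≥ 2 > 1, so T is not rank-1.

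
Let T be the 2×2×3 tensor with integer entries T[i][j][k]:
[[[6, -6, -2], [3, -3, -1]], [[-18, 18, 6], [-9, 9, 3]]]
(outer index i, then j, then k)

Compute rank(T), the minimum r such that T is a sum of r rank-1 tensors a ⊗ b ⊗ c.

1

Lower bound: T ≠ 0 (e.g. T[0,0,0] = 6), so rank(T) ≥ 1.
Upper bound: if T = a ⊗ b ⊗ c then every fibre of T is a multiple of the corresponding factor, so read the factors off the fibres through the nonzero entry T[0,0,0] = 6.
The mode-1 fibre T[:,0,0] = [6, -18] gives a = (1, -3) (primitive direction); the mode-2 fibre T[0,:,0] = [6, 3] gives b = (2, 1); then c[k] = T[0,0,k] / (a[0]·b[0]) = [6, -6, -2] / 2 = (3, -3, -1).
Expanding (1, -3) ⊗ (2, 1) ⊗ (3, -3, -1) reproduces all 12 entries of T, so T = (1, -3) ⊗ (2, 1) ⊗ (3, -3, -1) and rank(T) ≤ 1.
These bounds meet, so rank(T) = 1.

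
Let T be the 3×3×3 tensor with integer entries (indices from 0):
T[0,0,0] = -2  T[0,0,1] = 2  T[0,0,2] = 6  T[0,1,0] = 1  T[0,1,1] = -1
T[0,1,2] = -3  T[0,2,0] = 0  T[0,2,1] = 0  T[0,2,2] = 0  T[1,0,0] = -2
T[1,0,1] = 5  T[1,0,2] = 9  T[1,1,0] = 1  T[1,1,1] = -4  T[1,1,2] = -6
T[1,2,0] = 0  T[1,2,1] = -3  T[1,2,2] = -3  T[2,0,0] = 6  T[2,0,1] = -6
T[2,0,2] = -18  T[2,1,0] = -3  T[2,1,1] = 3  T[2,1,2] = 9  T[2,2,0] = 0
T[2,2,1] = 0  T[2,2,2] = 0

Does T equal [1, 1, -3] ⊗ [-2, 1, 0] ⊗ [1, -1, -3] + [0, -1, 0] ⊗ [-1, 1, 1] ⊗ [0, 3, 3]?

Yes

Reconstruct entrywise from the claimed factors. For example, T[0,2,0] = 0 and Σₗ aₗ[0]bₗ[2]cₗ[0] = (1)·(0)·(1) + (0)·(1)·(0) = 0; checking all 27 entries, every one matches. The claim holds.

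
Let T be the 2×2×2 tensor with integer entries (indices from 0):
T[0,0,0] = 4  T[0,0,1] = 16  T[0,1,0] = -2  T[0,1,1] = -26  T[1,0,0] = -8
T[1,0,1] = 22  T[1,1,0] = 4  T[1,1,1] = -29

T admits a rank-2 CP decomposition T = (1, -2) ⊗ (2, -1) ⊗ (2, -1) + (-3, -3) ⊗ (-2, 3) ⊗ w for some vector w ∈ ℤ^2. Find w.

w = (0, 3)

Subtract the known terms from T to get the rank-1 residual R = (-3, -3) ⊗ (-2, 3) ⊗ w, so R[i,j,k] = a[i]·b[j]·w[k]. Pick indices with nonzero a[0]·b[0] = (-3)·(-2) = 6. Only the fibre through (0,0,·) is needed: R[0,0,:] = T[0,0,:] − Σₗ aₗ[0]bₗ[0]cₗ = [4, 16] − (1)·(2)·(2, -1) = [0, 18]. Then w[k] = R[0,0,k] / 6 for each k, giving w = [0, 18] / 6 = (0, 3).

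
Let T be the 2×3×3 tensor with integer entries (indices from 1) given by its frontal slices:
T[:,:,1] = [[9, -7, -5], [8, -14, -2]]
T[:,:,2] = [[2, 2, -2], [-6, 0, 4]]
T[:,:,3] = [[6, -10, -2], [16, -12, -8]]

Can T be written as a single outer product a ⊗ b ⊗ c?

No

The mode-2 unfolding of T (rows indexed by j, columns by (i,k) = (1,1), (1,2), (1,3), (2,1), (2,2), (2,3)) is [[9, 2, 6, 8, -6, 16], [-7, 2, -10, -14, 0, -12], [-5, -2, -2, -2, 4, -8]].
There the 3×3 minor on rows j ∈ {1, 2, 3}, columns (i,k) ∈ {(1,1), (1,2), (2,1)} is det [[9, 2, 8], [-7, 2, -14], [-5, -2, -2]] = 16 ≠ 0, so this unfolding has rank ≥ 3; CP rank is at least every unfolding rank, so rank(T) ≥ 3.
In particular rank(T) ≥ 3 > 1, so T is not rank-1.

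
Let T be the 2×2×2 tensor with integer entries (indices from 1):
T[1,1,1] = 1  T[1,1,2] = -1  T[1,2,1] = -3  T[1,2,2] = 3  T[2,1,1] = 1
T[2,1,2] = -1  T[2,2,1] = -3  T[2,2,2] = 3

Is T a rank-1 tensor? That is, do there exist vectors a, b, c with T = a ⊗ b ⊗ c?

The mode-1 fibre T[:,1,1] = [1, 1] gives a = [1, 1] (primitive direction); the mode-2 fibre T[1,:,1] = [1, -3] gives b = [1, -3]; then c[k] = T[1,1,k] / (a[1]·b[1]) = [1, -1] / 1 = [1, -1].
Expanding [1, 1] ⊗ [1, -3] ⊗ [1, -1] reproduces all 8 entries of T, so T = [1, 1] ⊗ [1, -3] ⊗ [1, -1] and rank(T) ≤ 1.
Equivalently every frontal slice T[:,:,k] is c[k] times the rank-1 matrix [1, 1] ⊗ [1, -3]. So T has rank 1 (it is nonzero).

Yes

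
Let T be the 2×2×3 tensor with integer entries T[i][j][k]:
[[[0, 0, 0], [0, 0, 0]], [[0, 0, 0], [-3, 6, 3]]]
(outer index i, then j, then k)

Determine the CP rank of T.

1

Lower bound: T ≠ 0 (e.g. T[1,1,0] = -3), so rank(T) ≥ 1.
Upper bound: if T = a (x) b (x) c then every fibre of T is a multiple of the corresponding factor, so read the factors off the fibres through the nonzero entry T[1,1,0] = -3.
The mode-1 fibre T[:,1,0] = [0, -3] gives a = [0, 1] (primitive direction); the mode-2 fibre T[1,:,0] = [0, -3] gives b = [0, 1]; then c[k] = T[1,1,k] / (a[1]·b[1]) = [-3, 6, 3] / 1 = [-3, 6, 3].
Expanding [0, 1] (x) [0, 1] (x) [-3, 6, 3] reproduces all 12 entries of T, so T = [0, 1] (x) [0, 1] (x) [-3, 6, 3] and rank(T) ≤ 1.
These bounds meet, so rank(T) = 1.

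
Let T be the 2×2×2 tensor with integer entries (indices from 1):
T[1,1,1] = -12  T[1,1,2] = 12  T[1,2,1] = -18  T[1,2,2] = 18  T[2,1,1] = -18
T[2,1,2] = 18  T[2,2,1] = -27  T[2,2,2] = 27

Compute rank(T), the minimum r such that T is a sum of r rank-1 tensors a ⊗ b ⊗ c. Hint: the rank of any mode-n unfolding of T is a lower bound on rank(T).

Lower bound: T ≠ 0 (e.g. T[1,1,1] = -12), so rank(T) ≥ 1.
Upper bound: if T = a ⊗ b ⊗ c then every fibre of T is a multiple of the corresponding factor, so read the factors off the fibres through the nonzero entry T[1,1,1] = -12.
The mode-1 fibre T[:,1,1] = [-12, -18] gives a = [2, 3] (primitive direction); the mode-2 fibre T[1,:,1] = [-12, -18] gives b = [2, 3]; then c[k] = T[1,1,k] / (a[1]·b[1]) = [-12, 12] / 4 = [-3, 3].
Expanding [2, 3] ⊗ [2, 3] ⊗ [-3, 3] reproduces all 8 entries of T, so T = [2, 3] ⊗ [2, 3] ⊗ [-3, 3] and rank(T) ≤ 1.
These bounds meet, so rank(T) = 1.

1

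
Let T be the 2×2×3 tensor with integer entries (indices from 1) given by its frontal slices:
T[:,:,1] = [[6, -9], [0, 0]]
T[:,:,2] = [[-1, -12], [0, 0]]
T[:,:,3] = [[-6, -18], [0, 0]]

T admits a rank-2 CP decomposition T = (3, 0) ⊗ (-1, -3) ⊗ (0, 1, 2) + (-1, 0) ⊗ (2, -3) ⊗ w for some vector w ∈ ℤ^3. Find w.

Subtract the known terms from T to get the rank-1 residual R = (-1, 0) ⊗ (2, -3) ⊗ w, so R[i,j,k] = a[i]·b[j]·w[k]. Pick indices with nonzero a[1]·b[1] = (-1)·(2) = -2. Only the fibre through (1,1,·) is needed: R[1,1,:] = T[1,1,:] − Σₗ aₗ[1]bₗ[1]cₗ = [6, -1, -6] − (3)·(-1)·(0, 1, 2) = [6, 2, 0]. Then w[k] = R[1,1,k] / -2 for each k, giving w = [6, 2, 0] / -2 = (-3, -1, 0).

w = (-3, -1, 0)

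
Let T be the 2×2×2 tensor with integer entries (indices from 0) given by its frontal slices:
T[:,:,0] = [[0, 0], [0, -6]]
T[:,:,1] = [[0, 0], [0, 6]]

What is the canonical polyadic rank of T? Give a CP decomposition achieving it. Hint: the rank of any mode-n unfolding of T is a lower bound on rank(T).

Lower bound: T ≠ 0 (e.g. T[1,1,0] = -6), so rank(T) ≥ 1.
Upper bound: if T = a (x) b (x) c then every fibre of T is a multiple of the corresponding factor, so read the factors off the fibres through the nonzero entry T[1,1,0] = -6.
The mode-1 fibre T[:,1,0] = [0, -6] gives a = (0, 1) (primitive direction); the mode-2 fibre T[1,:,0] = [0, -6] gives b = (0, 1); then c[k] = T[1,1,k] / (a[1]·b[1]) = [-6, 6] / 1 = (-6, 6).
Expanding (0, 1) (x) (0, 1) (x) (-6, 6) reproduces all 8 entries of T, so T = (0, 1) (x) (0, 1) (x) (-6, 6) and rank(T) ≤ 1.
These bounds meet, so rank(T) = 1.
Check entry T[0,0,1] = 0: (0)·(0)·(6) = 0.

rank(T) = 1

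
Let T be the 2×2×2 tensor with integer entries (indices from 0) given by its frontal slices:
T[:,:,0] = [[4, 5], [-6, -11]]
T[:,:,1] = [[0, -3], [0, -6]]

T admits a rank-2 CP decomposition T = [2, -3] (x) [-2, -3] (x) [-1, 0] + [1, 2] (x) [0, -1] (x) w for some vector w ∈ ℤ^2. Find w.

w = [1, 3]

Subtract the known terms from T to get the rank-1 residual R = [1, 2] (x) [0, -1] (x) w, so R[i,j,k] = a[i]·b[j]·w[k]. Pick indices with nonzero a[0]·b[1] = (1)·(-1) = -1. Only the fibre through (0,1,·) is needed: R[0,1,:] = T[0,1,:] − Σₗ aₗ[0]bₗ[1]cₗ = [5, -3] − (2)·(-3)·[-1, 0] = [-1, -3]. Then w[k] = R[0,1,k] / -1 for each k, giving w = [-1, -3] / -1 = [1, 3].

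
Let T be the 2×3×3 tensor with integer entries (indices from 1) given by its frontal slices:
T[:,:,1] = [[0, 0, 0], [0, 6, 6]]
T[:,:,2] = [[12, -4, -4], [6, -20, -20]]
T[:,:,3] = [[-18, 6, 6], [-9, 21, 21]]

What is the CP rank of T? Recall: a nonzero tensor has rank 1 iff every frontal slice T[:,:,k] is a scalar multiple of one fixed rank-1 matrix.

Lower bound: the mode-2 unfolding of T (rows indexed by j, columns by (i,k) = (1,1), (1,2), (1,3), (2,1), (2,2), (2,3)) is [[0, 12, -18, 0, 6, -9], [0, -4, 6, 6, -20, 21], [0, -4, 6, 6, -20, 21]].
There the 2×2 minor on rows j ∈ {1, 2}, columns (i,k) ∈ {(1,2), (2,1)} is det [[12, 0], [-4, 6]] = 72 ≠ 0, so this unfolding has rank ≥ 2; CP rank is at least every unfolding rank, so rank(T) ≥ 2. (This is only a lower bound: in general the CP rank may exceed every unfolding rank, so we still need to exhibit 2 rank-1 terms summing to T.)
Upper bound — finding two terms. Write S_k = T[:,:,k] for the frontal slices: S₁ = [[0, 0, 0], [0, 6, 6]], S₂ = [[12, -4, -4], [6, -20, -20]], S₃ = [[-18, 6, 6], [-9, 21, 21]].
If T = a₁ ∘ b₁ ∘ c₁ + a₂ ∘ b₂ ∘ c₂ then each S_k = c₁[k]·a₁b₁ᵀ + c₂[k]·a₂b₂ᵀ. S₁ and S₂ are linearly independent, so a₁b₁ᵀ and a₂b₂ᵀ must span the same plane of matrices: they are the rank-1 matrices of the form x·S₁ + y·S₂.
The 2×2 minor of x·S₁ + y·S₂ on rows {1,2}, columns {1,2} is 72·xy − 216·y² = 72·(x − 3·y)(y), vanishing at (x:y) = (3:1) and (1:0).
M₁ = 3·S₁ + S₂ = [[12, -4, -4], [6, -2, -2]] = 2·(2, 1)(3, -1, -1)ᵀ and M₂ = S₁ = [[0, 0, 0], [0, 6, 6]] = 6·(0, 1)(0, 1, 1)ᵀ, so take a₁ = (2, 1), b₁ = (3, -1, -1), a₂ = (0, 1), b₂ = (0, 1, 1).
Each slice is an integer combination of E₁ = a₁b₁ᵀ and E₂ = a₂b₂ᵀ: S₁ = 6·E₂, S₂ = 2·E₁ − 18·E₂, S₃ = −3·E₁ + 18·E₂; reading off coefficients, c₁ = (0, 2, -3) and c₂ = (6, -18, 18).
Hence T = (2, 1) ∘ (3, -1, -1) ∘ (0, 2, -3) + (0, 1) ∘ (0, 1, 1) ∘ (6, -18, 18), so rank(T) ≤ 2.
These bounds meet, so rank(T) = 2.

2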